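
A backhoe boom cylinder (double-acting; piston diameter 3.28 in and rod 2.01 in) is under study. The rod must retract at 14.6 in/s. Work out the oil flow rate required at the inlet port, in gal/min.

Rod-side annular area A_ann = π/4 × (3.28² − 2.01²) = 5.277 in^2
Q = A × v

Q ≈ 20.0 gal/min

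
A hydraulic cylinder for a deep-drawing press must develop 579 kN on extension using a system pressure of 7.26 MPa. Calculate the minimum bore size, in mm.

D ≈ 319 mm

Extension force acts on the full piston face: F = P × (π/4)D².
D = √(4F / (πP)) = √(4 × 579 kN / (π × 7.26 MPa))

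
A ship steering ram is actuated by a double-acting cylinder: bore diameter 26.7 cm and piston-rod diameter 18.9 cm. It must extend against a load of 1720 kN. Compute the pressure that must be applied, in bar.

Cap-side area A_cap = π/4 × (26.7 cm)² = 559.9 cm^2
P = F / A = 1720 kN / A

P ≈ 307 bar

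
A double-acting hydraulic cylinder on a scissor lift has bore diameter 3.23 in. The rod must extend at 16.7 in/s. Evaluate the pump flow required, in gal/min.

Cap-side area A_cap = π/4 × (3.23 in)² = 8.194 in^2
Q = A × v

Q ≈ 35.5 gal/min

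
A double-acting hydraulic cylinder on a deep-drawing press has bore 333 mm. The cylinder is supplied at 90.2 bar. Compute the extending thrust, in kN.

F ≈ 786 kN

Cap-side area A_cap = π/4 × (333 mm)² = 87090 mm^2
F = P × A_cap = 90.2 bar × A_cap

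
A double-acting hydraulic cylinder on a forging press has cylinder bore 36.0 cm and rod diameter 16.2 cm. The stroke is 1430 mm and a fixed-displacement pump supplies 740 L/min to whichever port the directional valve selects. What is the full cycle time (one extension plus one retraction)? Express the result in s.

Cap-side area A_cap = π/4 × (36.0 cm)² = 1018 cm^2
Rod-side annular area A_ann = π/4 × (36.0² − 16.2²) = 811.8 cm^2
t_ext = A_cap·L/Q = 11.80 s
t_ret = A_ann·L/Q = 9.412 s
t_cycle = t_ext + t_ret

t ≈ 21.2 s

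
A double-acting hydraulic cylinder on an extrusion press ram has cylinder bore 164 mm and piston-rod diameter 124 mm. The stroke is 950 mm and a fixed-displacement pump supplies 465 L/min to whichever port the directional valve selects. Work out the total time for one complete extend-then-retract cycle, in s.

t ≈ 3.70 s

Cap-side area A_cap = π/4 × (164 mm)² = 21120 mm^2
Rod-side annular area A_ann = π/4 × (164² − 124²) = 9048 mm^2
t_ext = A_cap·L/Q = 2.589 s
t_ret = A_ann·L/Q = 1.109 s
t_cycle = t_ext + t_ret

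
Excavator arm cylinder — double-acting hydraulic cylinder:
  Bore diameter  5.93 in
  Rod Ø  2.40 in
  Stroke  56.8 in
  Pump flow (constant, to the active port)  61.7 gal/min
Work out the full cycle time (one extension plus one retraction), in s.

Cap-side area A_cap = π/4 × (5.93 in)² = 27.62 in^2
Rod-side annular area A_ann = π/4 × (5.93² − 2.40²) = 23.09 in^2
t_ext = A_cap·L/Q = 6.604 s
t_ret = A_ann·L/Q = 5.522 s
t_cycle = t_ext + t_ret

t ≈ 12.1 s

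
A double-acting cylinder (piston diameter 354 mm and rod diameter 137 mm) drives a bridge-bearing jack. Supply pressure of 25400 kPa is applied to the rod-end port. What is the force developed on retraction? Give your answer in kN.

F ≈ 2130 kN

Rod-side annular area A_ann = π/4 × (354² − 137²) = 83680 mm^2
On retraction the pressure acts on the annular area (bore minus rod).
F = P × A_ann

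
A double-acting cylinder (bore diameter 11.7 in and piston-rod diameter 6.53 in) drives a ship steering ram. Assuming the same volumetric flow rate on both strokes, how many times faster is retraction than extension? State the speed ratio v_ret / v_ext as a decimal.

v_ret/v_ext ≈ 1.45

Cap-side area A_cap = π/4 × (11.7 in)² = 107.5 in^2
Rod-side annular area A_ann = π/4 × (11.7² − 6.53²) = 74.02 in^2
For equal Q, v ∝ 1/A, so v_ret/v_ext = A_cap/A_ann.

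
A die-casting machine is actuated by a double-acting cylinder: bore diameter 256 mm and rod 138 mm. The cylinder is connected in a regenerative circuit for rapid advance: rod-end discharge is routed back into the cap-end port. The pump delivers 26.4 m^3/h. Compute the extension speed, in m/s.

v ≈ 0.490 m/s

In regeneration the rod-end outflow joins the pump flow into the cap end, so the net volume the pump must supply per unit advance equals the rod cross-section area.
Rod cross-section A_rod = π/4 × (138 mm)² = 14960 mm^2
v = Q_pump / A_rod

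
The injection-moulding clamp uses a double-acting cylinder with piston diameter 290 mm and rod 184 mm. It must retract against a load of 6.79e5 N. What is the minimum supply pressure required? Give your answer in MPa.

P ≈ 17.2 MPa

Rod-side annular area A_ann = π/4 × (290² − 184²) = 39460 mm^2
Retraction: pressure acts on the annular area.
P = F / A = 6.79e5 N / A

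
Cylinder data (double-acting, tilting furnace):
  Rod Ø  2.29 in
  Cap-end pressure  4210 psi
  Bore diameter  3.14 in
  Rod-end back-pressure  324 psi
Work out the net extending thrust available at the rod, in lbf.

F ≈ 31400 lbf

Cap-side area A_cap = π/4 × (3.14 in)² = 7.744 in^2
Rod-side annular area A_ann = π/4 × (3.14² − 2.29²) = 3.625 in^2
Net thrust = P_cap·A_cap − P_rod·A_ann = 32600 lbf − 1175 lbf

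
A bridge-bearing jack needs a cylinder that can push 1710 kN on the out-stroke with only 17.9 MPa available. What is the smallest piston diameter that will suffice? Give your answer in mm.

D ≈ 349 mm

Extension force acts on the full piston face: F = P × (π/4)D².
D = √(4F / (πP)) = √(4 × 1710 kN / (π × 17.9 MPa))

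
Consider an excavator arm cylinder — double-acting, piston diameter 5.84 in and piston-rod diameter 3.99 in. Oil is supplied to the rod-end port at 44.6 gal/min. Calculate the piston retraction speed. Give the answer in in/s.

v ≈ 12.0 in/s

Rod-side annular area A_ann = π/4 × (5.84² − 3.99²) = 14.28 in^2
Flow into the rod-end port fills the annular volume.
v = Q / A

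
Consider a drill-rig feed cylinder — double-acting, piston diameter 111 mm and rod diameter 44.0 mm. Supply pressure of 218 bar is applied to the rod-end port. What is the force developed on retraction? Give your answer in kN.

F ≈ 178 kN

Rod-side annular area A_ann = π/4 × (111² − 44.0²) = 8156 mm^2
On retraction the pressure acts on the annular area (bore minus rod).
F = P × A_ann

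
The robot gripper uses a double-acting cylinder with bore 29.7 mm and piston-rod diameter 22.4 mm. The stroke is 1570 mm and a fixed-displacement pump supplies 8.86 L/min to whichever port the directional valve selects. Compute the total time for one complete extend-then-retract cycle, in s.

t ≈ 10.5 s

Cap-side area A_cap = π/4 × (29.7 mm)² = 692.8 mm^2
Rod-side annular area A_ann = π/4 × (29.7² − 22.4²) = 298.7 mm^2
t_ext = A_cap·L/Q = 7.366 s
t_ret = A_ann·L/Q = 3.176 s
t_cycle = t_ext + t_ret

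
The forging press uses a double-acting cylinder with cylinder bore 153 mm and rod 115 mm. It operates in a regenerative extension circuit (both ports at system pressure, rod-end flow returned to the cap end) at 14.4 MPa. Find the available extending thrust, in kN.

With equal pressure on both faces, forces on the annular region cancel; the net push is pressure × rod cross-section.
Rod cross-section A_rod = π/4 × (115 mm)² = 10390 mm^2
F = P × A_rod

F ≈ 150 kN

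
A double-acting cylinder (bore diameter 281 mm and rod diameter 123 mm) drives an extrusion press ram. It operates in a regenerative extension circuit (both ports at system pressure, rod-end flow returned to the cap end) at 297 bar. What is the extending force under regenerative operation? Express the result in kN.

With equal pressure on both faces, forces on the annular region cancel; the net push is pressure × rod cross-section.
Rod cross-section A_rod = π/4 × (123 mm)² = 11880 mm^2
F = P × A_rod

F ≈ 353 kN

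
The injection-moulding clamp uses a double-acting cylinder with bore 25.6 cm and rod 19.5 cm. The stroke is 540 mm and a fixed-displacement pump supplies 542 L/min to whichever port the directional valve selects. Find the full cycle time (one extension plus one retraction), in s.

t ≈ 4.37 s

Cap-side area A_cap = π/4 × (25.6 cm)² = 514.7 cm^2
Rod-side annular area A_ann = π/4 × (25.6² − 19.5²) = 216.1 cm^2
t_ext = A_cap·L/Q = 3.077 s
t_ret = A_ann·L/Q = 1.292 s
t_cycle = t_ext + t_ret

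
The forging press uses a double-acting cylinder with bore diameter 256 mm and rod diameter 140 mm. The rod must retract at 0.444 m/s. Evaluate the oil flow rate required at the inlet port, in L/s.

Q ≈ 16.0 L/s

Rod-side annular area A_ann = π/4 × (256² − 140²) = 36080 mm^2
Q = A × v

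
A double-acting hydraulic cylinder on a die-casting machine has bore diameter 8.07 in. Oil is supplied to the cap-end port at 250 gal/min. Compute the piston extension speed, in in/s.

Cap-side area A_cap = π/4 × (8.07 in)² = 51.15 in^2
v = Q / A

v ≈ 18.8 in/s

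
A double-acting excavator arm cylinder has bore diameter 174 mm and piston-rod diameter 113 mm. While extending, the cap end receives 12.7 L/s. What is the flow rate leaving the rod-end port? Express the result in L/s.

Q_out ≈ 7.34 L/s

Cap-side area A_cap = π/4 × (174 mm)² = 23780 mm^2
Rod-side annular area A_ann = π/4 × (174² − 113²) = 13750 mm^2
Piston speed v = Q_in/A_cap; rod-end outflow Q_out = v × A_ann = Q_in × A_ann/A_cap.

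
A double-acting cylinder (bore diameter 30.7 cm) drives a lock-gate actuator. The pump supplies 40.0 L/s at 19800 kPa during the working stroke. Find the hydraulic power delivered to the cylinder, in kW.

W ≈ 792 kW

Hydraulic power = P × Q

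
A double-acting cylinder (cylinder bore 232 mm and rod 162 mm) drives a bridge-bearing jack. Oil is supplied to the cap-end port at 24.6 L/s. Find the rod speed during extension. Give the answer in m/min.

Cap-side area A_cap = π/4 × (232 mm)² = 42270 mm^2
v = Q / A

v ≈ 34.9 m/min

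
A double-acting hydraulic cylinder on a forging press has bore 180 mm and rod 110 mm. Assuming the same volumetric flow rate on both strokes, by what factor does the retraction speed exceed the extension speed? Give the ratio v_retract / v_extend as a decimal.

v_ret/v_ext ≈ 1.60

Cap-side area A_cap = π/4 × (180 mm)² = 25450 mm^2
Rod-side annular area A_ann = π/4 × (180² − 110²) = 15940 mm^2
For equal Q, v ∝ 1/A, so v_ret/v_ext = A_cap/A_ann.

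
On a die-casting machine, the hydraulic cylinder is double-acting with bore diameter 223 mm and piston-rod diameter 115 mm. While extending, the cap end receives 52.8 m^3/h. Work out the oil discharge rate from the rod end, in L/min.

Cap-side area A_cap = π/4 × (223 mm)² = 39060 mm^2
Rod-side annular area A_ann = π/4 × (223² − 115²) = 28670 mm^2
Piston speed v = Q_in/A_cap; rod-end outflow Q_out = v × A_ann = Q_in × A_ann/A_cap.

Q_out ≈ 646 L/min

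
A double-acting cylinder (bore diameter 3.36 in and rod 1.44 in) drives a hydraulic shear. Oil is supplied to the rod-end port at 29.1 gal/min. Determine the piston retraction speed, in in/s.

v ≈ 15.5 in/s

Rod-side annular area A_ann = π/4 × (3.36² − 1.44²) = 7.238 in^2
Flow into the rod-end port fills the annular volume.
v = Q / A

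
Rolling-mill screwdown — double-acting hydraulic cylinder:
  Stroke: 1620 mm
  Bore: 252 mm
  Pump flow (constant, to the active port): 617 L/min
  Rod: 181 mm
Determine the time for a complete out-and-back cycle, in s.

Cap-side area A_cap = π/4 × (252 mm)² = 49880 mm^2
Rod-side annular area A_ann = π/4 × (252² − 181²) = 24150 mm^2
t_ext = A_cap·L/Q = 7.857 s
t_ret = A_ann·L/Q = 3.804 s
t_cycle = t_ext + t_ret

t ≈ 11.7 s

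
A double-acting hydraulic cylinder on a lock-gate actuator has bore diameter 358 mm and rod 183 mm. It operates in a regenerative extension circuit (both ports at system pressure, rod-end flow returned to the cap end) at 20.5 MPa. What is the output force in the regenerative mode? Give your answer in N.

F ≈ 5.39e5 N

With equal pressure on both faces, forces on the annular region cancel; the net push is pressure × rod cross-section.
Rod cross-section A_rod = π/4 × (183 mm)² = 26300 mm^2
F = P × A_rod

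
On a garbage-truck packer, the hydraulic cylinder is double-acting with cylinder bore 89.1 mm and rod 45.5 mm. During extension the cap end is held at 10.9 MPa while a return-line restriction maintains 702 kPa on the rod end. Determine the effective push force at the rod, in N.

F ≈ 64700 N

Cap-side area A_cap = π/4 × (89.1 mm)² = 6235 mm^2
Rod-side annular area A_ann = π/4 × (89.1² − 45.5²) = 4609 mm^2
Net thrust = P_cap·A_cap − P_rod·A_ann = 67960 N − 3236 N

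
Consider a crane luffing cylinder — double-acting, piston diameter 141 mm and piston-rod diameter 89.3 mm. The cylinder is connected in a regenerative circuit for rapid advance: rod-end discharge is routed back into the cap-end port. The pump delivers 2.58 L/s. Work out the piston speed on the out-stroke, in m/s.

v ≈ 0.412 m/s

In regeneration the rod-end outflow joins the pump flow into the cap end, so the net volume the pump must supply per unit advance equals the rod cross-section area.
Rod cross-section A_rod = π/4 × (89.3 mm)² = 6263 mm^2
v = Q_pump / A_rod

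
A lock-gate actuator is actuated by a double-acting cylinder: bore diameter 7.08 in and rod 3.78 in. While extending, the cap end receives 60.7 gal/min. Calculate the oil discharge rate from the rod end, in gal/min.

Q_out ≈ 43.4 gal/min

Cap-side area A_cap = π/4 × (7.08 in)² = 39.37 in^2
Rod-side annular area A_ann = π/4 × (7.08² − 3.78²) = 28.15 in^2
Piston speed v = Q_in/A_cap; rod-end outflow Q_out = v × A_ann = Q_in × A_ann/A_cap.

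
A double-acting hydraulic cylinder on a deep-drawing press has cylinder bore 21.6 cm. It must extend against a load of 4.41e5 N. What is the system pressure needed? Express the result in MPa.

P ≈ 12.0 MPa

Cap-side area A_cap = π/4 × (21.6 cm)² = 366.4 cm^2
P = F / A = 4.41e5 N / A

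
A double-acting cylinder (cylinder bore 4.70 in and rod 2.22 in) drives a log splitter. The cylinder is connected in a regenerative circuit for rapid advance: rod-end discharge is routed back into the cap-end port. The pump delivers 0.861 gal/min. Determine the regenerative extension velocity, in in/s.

In regeneration the rod-end outflow joins the pump flow into the cap end, so the net volume the pump must supply per unit advance equals the rod cross-section area.
Rod cross-section A_rod = π/4 × (2.22 in)² = 3.871 in^2
v = Q_pump / A_rod

v ≈ 0.856 in/s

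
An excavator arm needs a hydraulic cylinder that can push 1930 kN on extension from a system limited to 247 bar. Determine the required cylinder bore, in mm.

Extension force acts on the full piston face: F = P × (π/4)D².
D = √(4F / (πP)) = √(4 × 1930 kN / (π × 247 bar))

D ≈ 315 mm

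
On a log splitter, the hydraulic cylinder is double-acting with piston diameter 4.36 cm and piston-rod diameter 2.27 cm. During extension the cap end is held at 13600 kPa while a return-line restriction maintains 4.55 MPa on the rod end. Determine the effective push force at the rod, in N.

Cap-side area A_cap = π/4 × (4.36 cm)² = 14.93 cm^2
Rod-side annular area A_ann = π/4 × (4.36² − 2.27²) = 10.88 cm^2
Net thrust = P_cap·A_cap − P_rod·A_ann = 20300 N − 4952 N

F ≈ 15400 N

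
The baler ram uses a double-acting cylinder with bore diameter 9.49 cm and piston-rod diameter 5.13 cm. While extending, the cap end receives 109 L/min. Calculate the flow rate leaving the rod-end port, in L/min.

Cap-side area A_cap = π/4 × (9.49 cm)² = 70.73 cm^2
Rod-side annular area A_ann = π/4 × (9.49² − 5.13²) = 50.06 cm^2
Piston speed v = Q_in/A_cap; rod-end outflow Q_out = v × A_ann = Q_in × A_ann/A_cap.

Q_out ≈ 77.1 L/min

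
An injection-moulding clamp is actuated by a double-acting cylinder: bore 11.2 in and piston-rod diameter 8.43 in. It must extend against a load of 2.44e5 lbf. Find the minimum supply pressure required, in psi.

P ≈ 2480 psi

Cap-side area A_cap = π/4 × (11.2 in)² = 98.52 in^2
P = F / A = 2.44e5 lbf / A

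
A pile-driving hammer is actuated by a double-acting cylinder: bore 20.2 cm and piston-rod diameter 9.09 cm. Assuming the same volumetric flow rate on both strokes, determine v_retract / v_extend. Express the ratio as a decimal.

v_ret/v_ext ≈ 1.25

Cap-side area A_cap = π/4 × (20.2 cm)² = 320.5 cm^2
Rod-side annular area A_ann = π/4 × (20.2² − 9.09²) = 255.6 cm^2
For equal Q, v ∝ 1/A, so v_ret/v_ext = A_cap/A_ann.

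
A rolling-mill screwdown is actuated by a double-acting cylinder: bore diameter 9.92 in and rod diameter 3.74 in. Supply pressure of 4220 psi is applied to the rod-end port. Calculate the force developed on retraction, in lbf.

F ≈ 2.80e5 lbf

Rod-side annular area A_ann = π/4 × (9.92² − 3.74²) = 66.30 in^2
On retraction the pressure acts on the annular area (bore minus rod).
F = P × A_ann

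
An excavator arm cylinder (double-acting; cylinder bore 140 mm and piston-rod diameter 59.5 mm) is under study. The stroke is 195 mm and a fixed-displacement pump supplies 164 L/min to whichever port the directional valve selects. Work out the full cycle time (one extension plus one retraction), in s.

Cap-side area A_cap = π/4 × (140 mm)² = 15390 mm^2
Rod-side annular area A_ann = π/4 × (140² − 59.5²) = 12610 mm^2
t_ext = A_cap·L/Q = 1.098 s
t_ret = A_ann·L/Q = 0.8999 s
t_cycle = t_ext + t_ret

t ≈ 2.00 s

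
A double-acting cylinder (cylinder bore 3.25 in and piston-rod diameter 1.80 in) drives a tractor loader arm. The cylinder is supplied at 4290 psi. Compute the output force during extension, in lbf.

Cap-side area A_cap = π/4 × (3.25 in)² = 8.296 in^2
F = P × A_cap = 4290 psi × A_cap

F ≈ 35600 lbf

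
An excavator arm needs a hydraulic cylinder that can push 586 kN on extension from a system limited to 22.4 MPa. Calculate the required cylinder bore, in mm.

Extension force acts on the full piston face: F = P × (π/4)D².
D = √(4F / (πP)) = √(4 × 586 kN / (π × 22.4 MPa))

D ≈ 183 mm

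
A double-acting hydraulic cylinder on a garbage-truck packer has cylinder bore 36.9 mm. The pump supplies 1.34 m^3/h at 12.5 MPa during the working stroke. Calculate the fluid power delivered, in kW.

Hydraulic power = P × Q

W ≈ 4.65 kW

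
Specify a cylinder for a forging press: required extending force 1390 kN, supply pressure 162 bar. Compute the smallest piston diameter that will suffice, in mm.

Extension force acts on the full piston face: F = P × (π/4)D².
D = √(4F / (πP)) = √(4 × 1390 kN / (π × 162 bar))

D ≈ 331 mm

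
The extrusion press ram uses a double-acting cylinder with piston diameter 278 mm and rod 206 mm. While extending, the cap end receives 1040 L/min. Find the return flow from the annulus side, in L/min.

Cap-side area A_cap = π/4 × (278 mm)² = 60700 mm^2
Rod-side annular area A_ann = π/4 × (278² − 206²) = 27370 mm^2
Piston speed v = Q_in/A_cap; rod-end outflow Q_out = v × A_ann = Q_in × A_ann/A_cap.

Q_out ≈ 469 L/min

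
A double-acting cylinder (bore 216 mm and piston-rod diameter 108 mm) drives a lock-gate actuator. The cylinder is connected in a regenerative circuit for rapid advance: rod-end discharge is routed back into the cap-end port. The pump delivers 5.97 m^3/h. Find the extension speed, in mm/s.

v ≈ 181 mm/s

In regeneration the rod-end outflow joins the pump flow into the cap end, so the net volume the pump must supply per unit advance equals the rod cross-section area.
Rod cross-section A_rod = π/4 × (108 mm)² = 9161 mm^2
v = Q_pump / A_rod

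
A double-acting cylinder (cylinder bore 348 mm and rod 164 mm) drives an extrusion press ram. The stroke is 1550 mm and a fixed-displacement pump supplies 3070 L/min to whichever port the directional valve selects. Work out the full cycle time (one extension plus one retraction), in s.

Cap-side area A_cap = π/4 × (348 mm)² = 95110 mm^2
Rod-side annular area A_ann = π/4 × (348² − 164²) = 73990 mm^2
t_ext = A_cap·L/Q = 2.881 s
t_ret = A_ann·L/Q = 2.241 s
t_cycle = t_ext + t_ret

t ≈ 5.12 s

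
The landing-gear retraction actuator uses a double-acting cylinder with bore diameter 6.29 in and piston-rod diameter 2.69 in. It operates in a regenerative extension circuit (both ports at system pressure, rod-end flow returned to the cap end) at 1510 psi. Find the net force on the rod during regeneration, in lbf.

F ≈ 8580 lbf

With equal pressure on both faces, forces on the annular region cancel; the net push is pressure × rod cross-section.
Rod cross-section A_rod = π/4 × (2.69 in)² = 5.683 in^2
F = P × A_rod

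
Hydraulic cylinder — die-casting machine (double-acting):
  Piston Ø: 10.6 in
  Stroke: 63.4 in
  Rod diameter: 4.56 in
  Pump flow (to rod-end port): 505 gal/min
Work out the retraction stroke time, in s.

Rod-side annular area A_ann = π/4 × (10.6² − 4.56²) = 71.92 in^2
Swept volume V = A × L; t = V / Q = A·L / Q

t ≈ 2.35 s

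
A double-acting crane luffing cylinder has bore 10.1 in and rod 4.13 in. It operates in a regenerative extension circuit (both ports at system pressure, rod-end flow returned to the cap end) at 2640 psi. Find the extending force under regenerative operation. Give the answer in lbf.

F ≈ 35400 lbf

With equal pressure on both faces, forces on the annular region cancel; the net push is pressure × rod cross-section.
Rod cross-section A_rod = π/4 × (4.13 in)² = 13.40 in^2
F = P × A_rod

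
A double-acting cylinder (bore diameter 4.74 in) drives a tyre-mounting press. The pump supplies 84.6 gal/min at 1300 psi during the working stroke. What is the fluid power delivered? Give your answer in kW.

Hydraulic power = P × Q

W ≈ 47.8 kW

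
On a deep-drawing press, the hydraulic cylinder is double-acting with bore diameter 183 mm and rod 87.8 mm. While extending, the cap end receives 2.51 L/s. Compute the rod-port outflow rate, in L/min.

Q_out ≈ 116 L/min

Cap-side area A_cap = π/4 × (183 mm)² = 26300 mm^2
Rod-side annular area A_ann = π/4 × (183² − 87.8²) = 20250 mm^2
Piston speed v = Q_in/A_cap; rod-end outflow Q_out = v × A_ann = Q_in × A_ann/A_cap.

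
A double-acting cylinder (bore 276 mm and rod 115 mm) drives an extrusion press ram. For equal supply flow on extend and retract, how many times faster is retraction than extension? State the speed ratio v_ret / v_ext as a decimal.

Cap-side area A_cap = π/4 × (276 mm)² = 59830 mm^2
Rod-side annular area A_ann = π/4 × (276² − 115²) = 49440 mm^2
For equal Q, v ∝ 1/A, so v_ret/v_ext = A_cap/A_ann.

v_ret/v_ext ≈ 1.21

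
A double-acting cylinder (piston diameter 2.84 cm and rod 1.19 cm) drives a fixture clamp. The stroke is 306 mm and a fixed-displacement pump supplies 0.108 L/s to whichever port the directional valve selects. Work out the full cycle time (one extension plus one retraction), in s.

Cap-side area A_cap = π/4 × (2.84 cm)² = 6.335 cm^2
Rod-side annular area A_ann = π/4 × (2.84² − 1.19²) = 5.223 cm^2
t_ext = A_cap·L/Q = 1.795 s
t_ret = A_ann·L/Q = 1.480 s
t_cycle = t_ext + t_ret

t ≈ 3.27 s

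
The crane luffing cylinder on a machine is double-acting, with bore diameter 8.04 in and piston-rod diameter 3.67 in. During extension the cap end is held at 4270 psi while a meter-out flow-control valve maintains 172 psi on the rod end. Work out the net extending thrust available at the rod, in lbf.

F ≈ 2.10e5 lbf

Cap-side area A_cap = π/4 × (8.04 in)² = 50.77 in^2
Rod-side annular area A_ann = π/4 × (8.04² − 3.67²) = 40.19 in^2
Net thrust = P_cap·A_cap − P_rod·A_ann = 2.168e5 lbf − 6913 lbf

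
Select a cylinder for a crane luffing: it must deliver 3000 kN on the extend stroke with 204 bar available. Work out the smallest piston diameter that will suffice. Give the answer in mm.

Extension force acts on the full piston face: F = P × (π/4)D².
D = √(4F / (πP)) = √(4 × 3000 kN / (π × 204 bar))

D ≈ 433 mm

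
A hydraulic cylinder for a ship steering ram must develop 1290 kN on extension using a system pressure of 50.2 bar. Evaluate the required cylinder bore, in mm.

Extension force acts on the full piston face: F = P × (π/4)D².
D = √(4F / (πP)) = √(4 × 1290 kN / (π × 50.2 bar))

D ≈ 572 mm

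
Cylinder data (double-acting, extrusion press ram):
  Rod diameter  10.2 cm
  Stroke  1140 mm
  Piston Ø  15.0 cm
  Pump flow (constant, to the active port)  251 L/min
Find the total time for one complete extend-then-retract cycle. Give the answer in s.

t ≈ 7.40 s

Cap-side area A_cap = π/4 × (15.0 cm)² = 176.7 cm^2
Rod-side annular area A_ann = π/4 × (15.0² − 10.2²) = 95.00 cm^2
t_ext = A_cap·L/Q = 4.816 s
t_ret = A_ann·L/Q = 2.589 s
t_cycle = t_ext + t_ret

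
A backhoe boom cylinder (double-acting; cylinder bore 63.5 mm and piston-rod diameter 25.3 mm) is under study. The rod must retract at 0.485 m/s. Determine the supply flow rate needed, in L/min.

Q ≈ 77.5 L/min

Rod-side annular area A_ann = π/4 × (63.5² − 25.3²) = 2664 mm^2
Q = A × v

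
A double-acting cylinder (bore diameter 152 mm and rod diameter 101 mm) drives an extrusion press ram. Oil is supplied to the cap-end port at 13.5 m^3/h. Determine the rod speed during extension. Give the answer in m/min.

v ≈ 12.4 m/min

Cap-side area A_cap = π/4 × (152 mm)² = 18150 mm^2
v = Q / A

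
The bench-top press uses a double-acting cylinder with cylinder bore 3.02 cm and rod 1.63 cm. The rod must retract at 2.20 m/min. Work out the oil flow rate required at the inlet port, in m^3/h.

Q ≈ 0.0670 m^3/h

Rod-side annular area A_ann = π/4 × (3.02² − 1.63²) = 5.076 cm^2
Q = A × v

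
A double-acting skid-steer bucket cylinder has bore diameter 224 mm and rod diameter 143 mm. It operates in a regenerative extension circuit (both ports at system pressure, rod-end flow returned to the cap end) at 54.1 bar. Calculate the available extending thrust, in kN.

With equal pressure on both faces, forces on the annular region cancel; the net push is pressure × rod cross-section.
Rod cross-section A_rod = π/4 × (143 mm)² = 16060 mm^2
F = P × A_rod

F ≈ 86.9 kN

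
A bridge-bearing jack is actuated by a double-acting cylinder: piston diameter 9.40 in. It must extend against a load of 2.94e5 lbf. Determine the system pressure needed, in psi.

Cap-side area A_cap = π/4 × (9.40 in)² = 69.40 in^2
P = F / A = 2.94e5 lbf / A

P ≈ 4240 psi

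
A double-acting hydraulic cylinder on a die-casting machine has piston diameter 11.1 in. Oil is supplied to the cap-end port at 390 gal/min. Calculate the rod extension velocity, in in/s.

v ≈ 15.5 in/s

Cap-side area A_cap = π/4 × (11.1 in)² = 96.77 in^2
v = Q / A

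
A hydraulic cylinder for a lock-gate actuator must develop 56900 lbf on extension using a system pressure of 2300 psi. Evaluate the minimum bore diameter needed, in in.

D ≈ 5.61 in

Extension force acts on the full piston face: F = P × (π/4)D².
D = √(4F / (πP)) = √(4 × 56900 lbf / (π × 2300 psi))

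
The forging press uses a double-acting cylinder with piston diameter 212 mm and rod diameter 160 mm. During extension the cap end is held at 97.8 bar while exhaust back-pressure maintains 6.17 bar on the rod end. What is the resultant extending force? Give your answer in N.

F ≈ 3.36e5 N

Cap-side area A_cap = π/4 × (212 mm)² = 35300 mm^2
Rod-side annular area A_ann = π/4 × (212² − 160²) = 15190 mm^2
Net thrust = P_cap·A_cap − P_rod·A_ann = 3.452e5 N − 9374 N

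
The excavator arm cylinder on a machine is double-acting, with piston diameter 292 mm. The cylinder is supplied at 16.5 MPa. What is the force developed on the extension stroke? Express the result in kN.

Cap-side area A_cap = π/4 × (292 mm)² = 66970 mm^2
F = P × A_cap = 16.5 MPa × A_cap

F ≈ 1100 kN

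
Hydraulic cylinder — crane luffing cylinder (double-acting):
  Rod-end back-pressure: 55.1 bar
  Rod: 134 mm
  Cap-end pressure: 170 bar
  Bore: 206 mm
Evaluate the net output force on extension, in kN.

Cap-side area A_cap = π/4 × (206 mm)² = 33330 mm^2
Rod-side annular area A_ann = π/4 × (206² − 134²) = 19230 mm^2
Net thrust = P_cap·A_cap − P_rod·A_ann = 566.6 kN − 105.9 kN

F ≈ 461 kN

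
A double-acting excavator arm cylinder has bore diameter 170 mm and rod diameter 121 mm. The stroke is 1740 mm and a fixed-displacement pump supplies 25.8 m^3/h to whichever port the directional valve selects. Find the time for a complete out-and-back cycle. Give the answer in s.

Cap-side area A_cap = π/4 × (170 mm)² = 22700 mm^2
Rod-side annular area A_ann = π/4 × (170² − 121²) = 11200 mm^2
t_ext = A_cap·L/Q = 5.511 s
t_ret = A_ann·L/Q = 2.719 s
t_cycle = t_ext + t_ret

t ≈ 8.23 s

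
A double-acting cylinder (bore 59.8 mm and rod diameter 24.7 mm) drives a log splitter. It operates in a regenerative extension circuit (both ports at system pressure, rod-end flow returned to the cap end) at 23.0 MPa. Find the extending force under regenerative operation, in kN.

With equal pressure on both faces, forces on the annular region cancel; the net push is pressure × rod cross-section.
Rod cross-section A_rod = π/4 × (24.7 mm)² = 479.2 mm^2
F = P × A_rod

F ≈ 11.0 kN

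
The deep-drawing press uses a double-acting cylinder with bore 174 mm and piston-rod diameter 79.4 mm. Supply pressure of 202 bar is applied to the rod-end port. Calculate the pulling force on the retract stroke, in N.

Rod-side annular area A_ann = π/4 × (174² − 79.4²) = 18830 mm^2
On retraction the pressure acts on the annular area (bore minus rod).
F = P × A_ann

F ≈ 3.80e5 N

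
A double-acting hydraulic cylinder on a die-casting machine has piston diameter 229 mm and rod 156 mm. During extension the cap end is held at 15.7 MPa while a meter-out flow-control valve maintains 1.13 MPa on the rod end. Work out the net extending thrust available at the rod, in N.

Cap-side area A_cap = π/4 × (229 mm)² = 41190 mm^2
Rod-side annular area A_ann = π/4 × (229² − 156²) = 22070 mm^2
Net thrust = P_cap·A_cap − P_rod·A_ann = 6.466e5 N − 24940 N

F ≈ 6.22e5 N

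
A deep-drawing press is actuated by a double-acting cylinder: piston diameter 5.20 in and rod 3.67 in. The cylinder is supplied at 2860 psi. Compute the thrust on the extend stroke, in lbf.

F ≈ 60700 lbf

Cap-side area A_cap = π/4 × (5.20 in)² = 21.24 in^2
F = P × A_cap = 2860 psi × A_cap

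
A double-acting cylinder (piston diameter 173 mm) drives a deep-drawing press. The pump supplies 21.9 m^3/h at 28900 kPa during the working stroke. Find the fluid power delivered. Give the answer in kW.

W ≈ 176 kW

Hydraulic power = P × Q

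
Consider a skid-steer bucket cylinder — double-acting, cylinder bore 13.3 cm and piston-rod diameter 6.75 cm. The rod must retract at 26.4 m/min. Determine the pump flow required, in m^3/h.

Rod-side annular area A_ann = π/4 × (13.3² − 6.75²) = 103.1 cm^2
Q = A × v

Q ≈ 16.3 m^3/h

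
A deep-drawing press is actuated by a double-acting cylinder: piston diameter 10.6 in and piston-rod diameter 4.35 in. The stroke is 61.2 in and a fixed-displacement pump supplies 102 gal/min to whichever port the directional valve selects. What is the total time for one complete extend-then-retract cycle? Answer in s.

Cap-side area A_cap = π/4 × (10.6 in)² = 88.25 in^2
Rod-side annular area A_ann = π/4 × (10.6² − 4.35²) = 73.39 in^2
t_ext = A_cap·L/Q = 13.75 s
t_ret = A_ann·L/Q = 11.44 s
t_cycle = t_ext + t_ret

t ≈ 25.2 s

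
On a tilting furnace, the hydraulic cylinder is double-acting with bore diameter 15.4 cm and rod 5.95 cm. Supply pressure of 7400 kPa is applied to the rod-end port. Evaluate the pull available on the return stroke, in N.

Rod-side annular area A_ann = π/4 × (15.4² − 5.95²) = 158.5 cm^2
On retraction the pressure acts on the annular area (bore minus rod).
F = P × A_ann

F ≈ 1.17e5 N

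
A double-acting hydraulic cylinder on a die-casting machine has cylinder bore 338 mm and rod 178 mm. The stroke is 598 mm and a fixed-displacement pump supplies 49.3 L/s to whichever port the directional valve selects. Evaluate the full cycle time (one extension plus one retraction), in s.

Cap-side area A_cap = π/4 × (338 mm)² = 89730 mm^2
Rod-side annular area A_ann = π/4 × (338² − 178²) = 64840 mm^2
t_ext = A_cap·L/Q = 1.088 s
t_ret = A_ann·L/Q = 0.7865 s
t_cycle = t_ext + t_ret

t ≈ 1.87 s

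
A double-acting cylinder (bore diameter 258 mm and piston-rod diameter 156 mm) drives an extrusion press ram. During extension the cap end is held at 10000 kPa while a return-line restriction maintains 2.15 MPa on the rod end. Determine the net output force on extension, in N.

F ≈ 4.51e5 N

Cap-side area A_cap = π/4 × (258 mm)² = 52280 mm^2
Rod-side annular area A_ann = π/4 × (258² − 156²) = 33170 mm^2
Net thrust = P_cap·A_cap − P_rod·A_ann = 5.228e5 N − 71310 N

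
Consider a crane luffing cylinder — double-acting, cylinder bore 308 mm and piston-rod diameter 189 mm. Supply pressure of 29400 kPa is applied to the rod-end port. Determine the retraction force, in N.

Rod-side annular area A_ann = π/4 × (308² − 189²) = 46450 mm^2
On retraction the pressure acts on the annular area (bore minus rod).
F = P × A_ann

F ≈ 1.37e6 N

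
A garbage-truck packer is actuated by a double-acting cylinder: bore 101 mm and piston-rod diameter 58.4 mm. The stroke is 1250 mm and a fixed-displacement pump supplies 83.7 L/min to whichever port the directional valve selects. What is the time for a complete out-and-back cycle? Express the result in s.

Cap-side area A_cap = π/4 × (101 mm)² = 8012 mm^2
Rod-side annular area A_ann = π/4 × (101² − 58.4²) = 5333 mm^2
t_ext = A_cap·L/Q = 7.179 s
t_ret = A_ann·L/Q = 4.779 s
t_cycle = t_ext + t_ret

t ≈ 12.0 s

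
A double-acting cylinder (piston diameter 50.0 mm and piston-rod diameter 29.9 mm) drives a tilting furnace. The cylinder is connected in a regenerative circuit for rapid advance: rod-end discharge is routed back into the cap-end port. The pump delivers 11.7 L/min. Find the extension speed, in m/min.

In regeneration the rod-end outflow joins the pump flow into the cap end, so the net volume the pump must supply per unit advance equals the rod cross-section area.
Rod cross-section A_rod = π/4 × (29.9 mm)² = 702.2 mm^2
v = Q_pump / A_rod

v ≈ 16.7 m/min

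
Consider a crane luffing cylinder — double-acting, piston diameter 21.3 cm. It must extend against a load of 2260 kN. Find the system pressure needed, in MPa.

P ≈ 63.4 MPa

Cap-side area A_cap = π/4 × (21.3 cm)² = 356.3 cm^2
P = F / A = 2260 kN / A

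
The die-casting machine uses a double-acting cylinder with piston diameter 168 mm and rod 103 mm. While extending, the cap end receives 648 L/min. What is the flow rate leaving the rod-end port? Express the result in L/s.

Cap-side area A_cap = π/4 × (168 mm)² = 22170 mm^2
Rod-side annular area A_ann = π/4 × (168² − 103²) = 13830 mm^2
Piston speed v = Q_in/A_cap; rod-end outflow Q_out = v × A_ann = Q_in × A_ann/A_cap.

Q_out ≈ 6.74 L/s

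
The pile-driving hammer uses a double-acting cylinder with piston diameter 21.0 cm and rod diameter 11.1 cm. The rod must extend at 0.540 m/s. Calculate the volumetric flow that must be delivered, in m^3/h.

Q ≈ 67.3 m^3/h

Cap-side area A_cap = π/4 × (21.0 cm)² = 346.4 cm^2
Q = A × v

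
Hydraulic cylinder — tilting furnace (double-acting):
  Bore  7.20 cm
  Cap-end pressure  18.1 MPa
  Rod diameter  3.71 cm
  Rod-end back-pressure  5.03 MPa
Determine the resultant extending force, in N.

Cap-side area A_cap = π/4 × (7.20 cm)² = 40.72 cm^2
Rod-side annular area A_ann = π/4 × (7.20² − 3.71²) = 29.90 cm^2
Net thrust = P_cap·A_cap − P_rod·A_ann = 73690 N − 15040 N

F ≈ 58700 N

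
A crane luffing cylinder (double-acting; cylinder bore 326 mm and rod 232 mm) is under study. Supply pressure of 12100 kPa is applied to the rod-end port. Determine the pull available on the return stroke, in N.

F ≈ 4.98e5 N

Rod-side annular area A_ann = π/4 × (326² − 232²) = 41200 mm^2
On retraction the pressure acts on the annular area (bore minus rod).
F = P × A_ann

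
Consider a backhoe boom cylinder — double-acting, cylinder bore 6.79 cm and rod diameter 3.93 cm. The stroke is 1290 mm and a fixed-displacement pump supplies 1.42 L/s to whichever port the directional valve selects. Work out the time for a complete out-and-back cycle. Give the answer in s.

t ≈ 5.48 s

Cap-side area A_cap = π/4 × (6.79 cm)² = 36.21 cm^2
Rod-side annular area A_ann = π/4 × (6.79² − 3.93²) = 24.08 cm^2
t_ext = A_cap·L/Q = 3.290 s
t_ret = A_ann·L/Q = 2.188 s
t_cycle = t_ext + t_ret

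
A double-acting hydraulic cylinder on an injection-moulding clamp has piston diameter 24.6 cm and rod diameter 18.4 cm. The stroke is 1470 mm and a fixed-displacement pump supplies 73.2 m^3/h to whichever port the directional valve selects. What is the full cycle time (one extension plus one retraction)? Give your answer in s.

Cap-side area A_cap = π/4 × (24.6 cm)² = 475.3 cm^2
Rod-side annular area A_ann = π/4 × (24.6² − 18.4²) = 209.4 cm^2
t_ext = A_cap·L/Q = 3.436 s
t_ret = A_ann·L/Q = 1.514 s
t_cycle = t_ext + t_ret

t ≈ 4.95 s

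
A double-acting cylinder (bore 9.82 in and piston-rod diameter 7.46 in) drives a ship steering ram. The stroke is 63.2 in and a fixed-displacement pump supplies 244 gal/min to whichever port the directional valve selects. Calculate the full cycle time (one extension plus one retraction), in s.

Cap-side area A_cap = π/4 × (9.82 in)² = 75.74 in^2
Rod-side annular area A_ann = π/4 × (9.82² − 7.46²) = 32.03 in^2
t_ext = A_cap·L/Q = 5.095 s
t_ret = A_ann·L/Q = 2.155 s
t_cycle = t_ext + t_ret

t ≈ 7.25 s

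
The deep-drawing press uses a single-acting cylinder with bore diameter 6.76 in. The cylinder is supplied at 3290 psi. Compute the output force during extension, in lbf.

F ≈ 1.18e5 lbf

Cap-side area A_cap = π/4 × (6.76 in)² = 35.89 in^2
F = P × A_cap = 3290 psi × A_cap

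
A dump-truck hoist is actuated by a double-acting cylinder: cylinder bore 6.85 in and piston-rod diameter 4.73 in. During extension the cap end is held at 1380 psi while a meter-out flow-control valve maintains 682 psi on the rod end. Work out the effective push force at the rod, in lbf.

Cap-side area A_cap = π/4 × (6.85 in)² = 36.85 in^2
Rod-side annular area A_ann = π/4 × (6.85² − 4.73²) = 19.28 in^2
Net thrust = P_cap·A_cap − P_rod·A_ann = 50860 lbf − 13150 lbf

F ≈ 37700 lbf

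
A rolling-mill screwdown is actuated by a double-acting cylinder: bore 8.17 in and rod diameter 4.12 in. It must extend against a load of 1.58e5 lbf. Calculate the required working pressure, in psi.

Cap-side area A_cap = π/4 × (8.17 in)² = 52.42 in^2
P = F / A = 1.58e5 lbf / A

P ≈ 3010 psi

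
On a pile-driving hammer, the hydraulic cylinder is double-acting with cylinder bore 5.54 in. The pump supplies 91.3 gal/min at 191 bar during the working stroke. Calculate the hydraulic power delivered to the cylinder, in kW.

Hydraulic power = P × Q

W ≈ 110 kW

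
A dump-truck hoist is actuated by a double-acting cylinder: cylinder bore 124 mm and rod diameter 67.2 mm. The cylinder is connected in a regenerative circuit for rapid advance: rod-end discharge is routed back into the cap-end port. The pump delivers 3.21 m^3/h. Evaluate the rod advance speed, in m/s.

In regeneration the rod-end outflow joins the pump flow into the cap end, so the net volume the pump must supply per unit advance equals the rod cross-section area.
Rod cross-section A_rod = π/4 × (67.2 mm)² = 3547 mm^2
v = Q_pump / A_rod

v ≈ 0.251 m/s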